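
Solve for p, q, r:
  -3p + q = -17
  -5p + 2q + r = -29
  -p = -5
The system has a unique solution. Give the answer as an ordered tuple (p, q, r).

Form the augmented matrix and row-reduce:
  [ -3  1  0  |  -17 ]
  [ -5  2  1  |  -29 ]
  [ -1  0  0  |   -5 ]
R1 -> -1/3·R1
  [  1  -1/3  0  |  17/3 ]
  [ -5     2  1  |   -29 ]
  [ -1     0  0  |    -5 ]
R2 -> R2 + 5·R1
  [  1  -1/3  0  |  17/3 ]
  [  0   1/3  1  |  -2/3 ]
  [ -1     0  0  |    -5 ]
R3 -> R3 + R1
  [ 1  -1/3  0  |  17/3 ]
  [ 0   1/3  1  |  -2/3 ]
  [ 0  -1/3  0  |   2/3 ]
R2 -> 3·R2
  [ 1  -1/3  0  |  17/3 ]
  [ 0     1  3  |    -2 ]
  [ 0  -1/3  0  |   2/3 ]
R3 -> R3 + 1/3·R2
  [ 1  -1/3  0  |  17/3 ]
  [ 0     1  3  |    -2 ]
  [ 0     0  1  |     0 ]
R2 -> R2 − 3·R3
  [ 1  -1/3  0  |  17/3 ]
  [ 0     1  0  |    -2 ]
  [ 0     0  1  |     0 ]
R1 -> R1 + 1/3·R2
  [ 1  0  0  |   5 ]
  [ 0  1  0  |  -2 ]
  [ 0  0  1  |   0 ]
Reading off the last column: p = 5, q = -2, r = 0.

(5, -2, 0)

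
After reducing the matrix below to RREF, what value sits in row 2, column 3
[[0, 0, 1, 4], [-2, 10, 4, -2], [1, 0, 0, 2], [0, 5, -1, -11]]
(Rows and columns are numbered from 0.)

ρ1 <=> ρ2
  [ -2  10   4   -2 ]
  [  0   0   1    4 ]
  [  1   0   0    2 ]
  [  0   5  -1  -11 ]
ρ1 ← -1/2·ρ1
  [ 1  -5  -2    1 ]
  [ 0   0   1    4 ]
  [ 1   0   0    2 ]
  [ 0   5  -1  -11 ]
ρ3 ← ρ3 − ρ1
  [ 1  -5  -2    1 ]
  [ 0   0   1    4 ]
  [ 0   5   2    1 ]
  [ 0   5  -1  -11 ]
ρ2 <=> ρ3
  [ 1  -5  -2    1 ]
  [ 0   5   2    1 ]
  [ 0   0   1    4 ]
  [ 0   5  -1  -11 ]
ρ2 ← 1/5·ρ2
  [ 1  -5   -2    1 ]
  [ 0   1  2/5  1/5 ]
  [ 0   0    1    4 ]
  [ 0   5   -1  -11 ]
ρ4 ← ρ4 − 5·ρ2
  [ 1  -5   -2    1 ]
  [ 0   1  2/5  1/5 ]
  [ 0   0    1    4 ]
  [ 0   0   -3  -12 ]
ρ4 ← ρ4 + 3·ρ3
  [ 1  -5   -2    1 ]
  [ 0   1  2/5  1/5 ]
  [ 0   0    1    4 ]
  [ 0   0    0    0 ]
ρ2 ← ρ2 − 2/5·ρ3
  [ 1  -5  -2     1 ]
  [ 0   1   0  -7/5 ]
  [ 0   0   1     4 ]
  [ 0   0   0     0 ]
ρ1 ← ρ1 + 2·ρ3
  [ 1  -5  0     9 ]
  [ 0   1  0  -7/5 ]
  [ 0   0  1     4 ]
  [ 0   0  0     0 ]
ρ1 ← ρ1 + 5·ρ2
  [ 1  0  0     2 ]
  [ 0  1  0  -7/5 ]
  [ 0  0  1     4 ]
  [ 0  0  0     0 ]

4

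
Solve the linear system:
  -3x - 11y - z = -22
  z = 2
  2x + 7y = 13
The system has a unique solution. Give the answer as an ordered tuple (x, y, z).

Form the augmented matrix and row-reduce:
  [ -3  -11  -1  |  -22 ]
  [  0    0   1  |    2 ]
  [  2    7   0  |   13 ]
ρ1 := -1/3·ρ1
  [ 1  11/3  1/3  |  22/3 ]
  [ 0     0    1  |     2 ]
  [ 2     7    0  |    13 ]
ρ3 := ρ3 − 2·ρ1
  [ 1  11/3   1/3  |  22/3 ]
  [ 0     0     1  |     2 ]
  [ 0  -1/3  -2/3  |  -5/3 ]
ρ2 <-> ρ3
  [ 1  11/3   1/3  |  22/3 ]
  [ 0  -1/3  -2/3  |  -5/3 ]
  [ 0     0     1  |     2 ]
ρ2 := -3·ρ2
  [ 1  11/3  1/3  |  22/3 ]
  [ 0     1    2  |     5 ]
  [ 0     0    1  |     2 ]
ρ2 := ρ2 − 2·ρ3
  [ 1  11/3  1/3  |  22/3 ]
  [ 0     1    0  |     1 ]
  [ 0     0    1  |     2 ]
ρ1 := ρ1 − 1/3·ρ3
  [ 1  11/3  0  |  20/3 ]
  [ 0     1  0  |     1 ]
  [ 0     0  1  |     2 ]
ρ1 := ρ1 − 11/3·ρ2
  [ 1  0  0  |  3 ]
  [ 0  1  0  |  1 ]
  [ 0  0  1  |  2 ]
Reading off the last column: x = 3, y = 1, z = 2.

(3, 1, 2)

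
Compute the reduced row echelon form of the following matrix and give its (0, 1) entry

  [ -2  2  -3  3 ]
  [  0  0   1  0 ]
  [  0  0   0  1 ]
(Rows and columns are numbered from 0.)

-1

r1 -> -1/2·r1
r1 -> r1 + 3/2·r3
r1 -> r1 − 3/2·r2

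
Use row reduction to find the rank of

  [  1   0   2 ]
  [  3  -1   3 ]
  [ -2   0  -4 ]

rank = 2

Subtract 3 times R1 from R2.
  [  1   0   2 ]
  [  0  -1  -3 ]
  [ -2   0  -4 ]
Add 2 times R1 to R3.
  [ 1   0   2 ]
  [ 0  -1  -3 ]
  [ 0   0   0 ]
Multiply R2 by -1.
  [ 1  0  2 ]
  [ 0  1  3 ]
  [ 0  0  0 ]
The reduced form has 2 nonzero rows.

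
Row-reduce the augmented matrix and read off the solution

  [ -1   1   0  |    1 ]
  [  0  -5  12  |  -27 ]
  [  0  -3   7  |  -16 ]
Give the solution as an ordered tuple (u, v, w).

R1 → -1·R1
R2 → -1/5·R2
R3 → R3 + 3·R2
R3 → -5·R3
R2 → R2 + 12/5·R3
R1 → R1 + R2
Reading off the last column: u = 2, v = 3, w = -1.

(2, 3, -1)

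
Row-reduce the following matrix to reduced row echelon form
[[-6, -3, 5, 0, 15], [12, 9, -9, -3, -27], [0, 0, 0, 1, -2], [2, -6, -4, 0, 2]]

[[1, 0, -1, 0, -2], [0, 1, 1/3, 0, -1], [0, 0, 0, 1, -2], [0, 0, 0, 0, 0]]

R1 := -1/6·R1
  [  1  1/2  -5/6   0  -5/2 ]
  [ 12    9    -9  -3   -27 ]
  [  0    0     0   1    -2 ]
  [  2   -6    -4   0     2 ]
R2 := R2 − 12·R1
  [ 1  1/2  -5/6   0  -5/2 ]
  [ 0    3     1  -3     3 ]
  [ 0    0     0   1    -2 ]
  [ 2   -6    -4   0     2 ]
R4 := R4 − 2·R1
  [ 1  1/2  -5/6   0  -5/2 ]
  [ 0    3     1  -3     3 ]
  [ 0    0     0   1    -2 ]
  [ 0   -7  -7/3   0     7 ]
R2 := 1/3·R2
  [ 1  1/2  -5/6   0  -5/2 ]
  [ 0    1   1/3  -1     1 ]
  [ 0    0     0   1    -2 ]
  [ 0   -7  -7/3   0     7 ]
R4 := R4 + 7·R2
  [ 1  1/2  -5/6   0  -5/2 ]
  [ 0    1   1/3  -1     1 ]
  [ 0    0     0   1    -2 ]
  [ 0    0     0  -7    14 ]
R4 := R4 + 7·R3
  [ 1  1/2  -5/6   0  -5/2 ]
  [ 0    1   1/3  -1     1 ]
  [ 0    0     0   1    -2 ]
  [ 0    0     0   0     0 ]
R2 := R2 + R3
  [ 1  1/2  -5/6  0  -5/2 ]
  [ 0    1   1/3  0    -1 ]
  [ 0    0     0  1    -2 ]
  [ 0    0     0  0     0 ]
R1 := R1 − 1/2·R2
  [ 1  0   -1  0  -2 ]
  [ 0  1  1/3  0  -1 ]
  [ 0  0    0  1  -2 ]
  [ 0  0    0  0   0 ]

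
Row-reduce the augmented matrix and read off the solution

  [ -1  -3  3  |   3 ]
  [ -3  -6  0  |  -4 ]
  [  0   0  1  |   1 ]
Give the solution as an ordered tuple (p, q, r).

(4, -4/3, 1)

Multiply ρ1 by -1.
  [  1   3  -3  |  -3 ]
  [ -3  -6   0  |  -4 ]
  [  0   0   1  |   1 ]
Add 3 times ρ1 to ρ2.
  [ 1  3  -3  |   -3 ]
  [ 0  3  -9  |  -13 ]
  [ 0  0   1  |    1 ]
Multiply ρ2 by 1/3.
  [ 1  3  -3  |     -3 ]
  [ 0  1  -3  |  -13/3 ]
  [ 0  0   1  |      1 ]
Add 3 times ρ3 to ρ2.
  [ 1  3  -3  |    -3 ]
  [ 0  1   0  |  -4/3 ]
  [ 0  0   1  |     1 ]
Add 3 times ρ3 to ρ1.
  [ 1  3  0  |     0 ]
  [ 0  1  0  |  -4/3 ]
  [ 0  0  1  |     1 ]
Subtract 3 times ρ2 from ρ1.
  [ 1  0  0  |     4 ]
  [ 0  1  0  |  -4/3 ]
  [ 0  0  1  |     1 ]
Reading off the last column: p = 4, q = -4/3, r = 1.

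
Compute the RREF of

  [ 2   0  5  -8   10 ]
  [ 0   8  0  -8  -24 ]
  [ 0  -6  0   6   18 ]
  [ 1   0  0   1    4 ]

[[1, 0, 0, 1, 4], [0, 1, 0, -1, -3], [0, 0, 1, -2, 2/5], [0, 0, 0, 0, 0]]

R1 := 1/2·R1
  [ 1   0  5/2  -4    5 ]
  [ 0   8    0  -8  -24 ]
  [ 0  -6    0   6   18 ]
  [ 1   0    0   1    4 ]
R4 := R4 − R1
  [ 1   0   5/2  -4    5 ]
  [ 0   8     0  -8  -24 ]
  [ 0  -6     0   6   18 ]
  [ 0   0  -5/2   5   -1 ]
R2 := 1/8·R2
  [ 1   0   5/2  -4   5 ]
  [ 0   1     0  -1  -3 ]
  [ 0  -6     0   6  18 ]
  [ 0   0  -5/2   5  -1 ]
R3 := R3 + 6·R2
  [ 1  0   5/2  -4   5 ]
  [ 0  1     0  -1  -3 ]
  [ 0  0     0   0   0 ]
  [ 0  0  -5/2   5  -1 ]
R3 <=> R4
  [ 1  0   5/2  -4   5 ]
  [ 0  1     0  -1  -3 ]
  [ 0  0  -5/2   5  -1 ]
  [ 0  0     0   0   0 ]
R3 := -2/5·R3
  [ 1  0  5/2  -4    5 ]
  [ 0  1    0  -1   -3 ]
  [ 0  0    1  -2  2/5 ]
  [ 0  0    0   0    0 ]
R1 := R1 − 5/2·R3
  [ 1  0  0   1    4 ]
  [ 0  1  0  -1   -3 ]
  [ 0  0  1  -2  2/5 ]
  [ 0  0  0   0    0 ]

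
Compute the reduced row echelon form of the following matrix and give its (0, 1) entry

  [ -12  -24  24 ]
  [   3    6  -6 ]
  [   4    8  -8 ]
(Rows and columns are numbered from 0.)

R1 ← -1/12·R1
  [ 1  2  -2 ]
  [ 3  6  -6 ]
  [ 4  8  -8 ]
R2 ← R2 − 3·R1
  [ 1  2  -2 ]
  [ 0  0   0 ]
  [ 4  8  -8 ]
R3 ← R3 − 4·R1
  [ 1  2  -2 ]
  [ 0  0   0 ]
  [ 0  0   0 ]

2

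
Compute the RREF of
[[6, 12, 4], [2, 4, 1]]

[[1, 2, 0], [0, 0, 1]]

R1 -> 1/6·R1
  [ 1  2  2/3 ]
  [ 2  4    1 ]
R2 -> R2 − 2·R1
  [ 1  2   2/3 ]
  [ 0  0  -1/3 ]
R2 -> -3·R2
  [ 1  2  2/3 ]
  [ 0  0    1 ]
R1 -> R1 − 2/3·R2
  [ 1  2  0 ]
  [ 0  0  1 ]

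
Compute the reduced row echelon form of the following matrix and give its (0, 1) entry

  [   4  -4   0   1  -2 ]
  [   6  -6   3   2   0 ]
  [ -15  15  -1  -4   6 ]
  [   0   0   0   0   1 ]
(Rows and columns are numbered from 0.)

-1

r1 ← 1/4·r1
  [   1  -1   0  1/4  -1/2 ]
  [   6  -6   3    2     0 ]
  [ -15  15  -1   -4     6 ]
  [   0   0   0    0     1 ]
r2 ← r2 − 6·r1
  [   1  -1   0  1/4  -1/2 ]
  [   0   0   3  1/2     3 ]
  [ -15  15  -1   -4     6 ]
  [   0   0   0    0     1 ]
r3 ← r3 + 15·r1
  [ 1  -1   0   1/4  -1/2 ]
  [ 0   0   3   1/2     3 ]
  [ 0   0  -1  -1/4  -3/2 ]
  [ 0   0   0     0     1 ]
r2 ← 1/3·r2
  [ 1  -1   0   1/4  -1/2 ]
  [ 0   0   1   1/6     1 ]
  [ 0   0  -1  -1/4  -3/2 ]
  [ 0   0   0     0     1 ]
r3 ← r3 + r2
  [ 1  -1  0    1/4  -1/2 ]
  [ 0   0  1    1/6     1 ]
  [ 0   0  0  -1/12  -1/2 ]
  [ 0   0  0      0     1 ]
r3 ← -12·r3
  [ 1  -1  0  1/4  -1/2 ]
  [ 0   0  1  1/6     1 ]
  [ 0   0  0    1     6 ]
  [ 0   0  0    0     1 ]
r3 ← r3 − 6·r4
  [ 1  -1  0  1/4  -1/2 ]
  [ 0   0  1  1/6     1 ]
  [ 0   0  0    1     0 ]
  [ 0   0  0    0     1 ]
r2 ← r2 − r4
  [ 1  -1  0  1/4  -1/2 ]
  [ 0   0  1  1/6     0 ]
  [ 0   0  0    1     0 ]
  [ 0   0  0    0     1 ]
r1 ← r1 + 1/2·r4
  [ 1  -1  0  1/4  0 ]
  [ 0   0  1  1/6  0 ]
  [ 0   0  0    1  0 ]
  [ 0   0  0    0  1 ]
r2 ← r2 − 1/6·r3
  [ 1  -1  0  1/4  0 ]
  [ 0   0  1    0  0 ]
  [ 0   0  0    1  0 ]
  [ 0   0  0    0  1 ]
r1 ← r1 − 1/4·r3
  [ 1  -1  0  0  0 ]
  [ 0   0  1  0  0 ]
  [ 0   0  0  1  0 ]
  [ 0   0  0  0  1 ]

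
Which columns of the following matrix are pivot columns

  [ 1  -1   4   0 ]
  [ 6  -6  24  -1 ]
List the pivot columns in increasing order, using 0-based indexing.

Subtract 6 times r1 from r2.
  [ 1  -1  4   0 ]
  [ 0   0  0  -1 ]
Multiply r2 by -1.
  [ 1  -1  4  0 ]
  [ 0   0  0  1 ]
Pivot columns are the columns containing a leading 1.

0, 3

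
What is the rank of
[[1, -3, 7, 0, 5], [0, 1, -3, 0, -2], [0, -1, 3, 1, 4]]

rank = 3

ρ3 → ρ3 + ρ2
ρ1 → ρ1 + 3·ρ2
The reduced form has 3 nonzero rows.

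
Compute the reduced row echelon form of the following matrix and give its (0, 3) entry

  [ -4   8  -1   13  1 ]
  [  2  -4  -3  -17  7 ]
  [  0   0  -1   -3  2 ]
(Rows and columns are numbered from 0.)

-4

ρ1 → -1/4·ρ1
  [ 1  -2  1/4  -13/4  -1/4 ]
  [ 2  -4   -3    -17     7 ]
  [ 0   0   -1     -3     2 ]
ρ2 → ρ2 − 2·ρ1
  [ 1  -2   1/4  -13/4  -1/4 ]
  [ 0   0  -7/2  -21/2  15/2 ]
  [ 0   0    -1     -3     2 ]
ρ2 → -2/7·ρ2
  [ 1  -2  1/4  -13/4   -1/4 ]
  [ 0   0    1      3  -15/7 ]
  [ 0   0   -1     -3      2 ]
ρ3 → ρ3 + ρ2
  [ 1  -2  1/4  -13/4   -1/4 ]
  [ 0   0    1      3  -15/7 ]
  [ 0   0    0      0   -1/7 ]
ρ3 → -7·ρ3
  [ 1  -2  1/4  -13/4   -1/4 ]
  [ 0   0    1      3  -15/7 ]
  [ 0   0    0      0      1 ]
ρ2 → ρ2 + 15/7·ρ3
  [ 1  -2  1/4  -13/4  -1/4 ]
  [ 0   0    1      3     0 ]
  [ 0   0    0      0     1 ]
ρ1 → ρ1 + 1/4·ρ3
  [ 1  -2  1/4  -13/4  0 ]
  [ 0   0    1      3  0 ]
  [ 0   0    0      0  1 ]
ρ1 → ρ1 − 1/4·ρ2
  [ 1  -2  0  -4  0 ]
  [ 0   0  1   3  0 ]
  [ 0   0  0   0  1 ]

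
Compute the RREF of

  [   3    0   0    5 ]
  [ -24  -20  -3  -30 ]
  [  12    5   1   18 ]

[[1, 0, 0, 5/3], [0, 1, 0, -4/5], [0, 0, 1, 2]]

R1 -> 1/3·R1
  [   1    0   0  5/3 ]
  [ -24  -20  -3  -30 ]
  [  12    5   1   18 ]
R2 -> R2 + 24·R1
  [  1    0   0  5/3 ]
  [  0  -20  -3   10 ]
  [ 12    5   1   18 ]
R3 -> R3 − 12·R1
  [ 1    0   0  5/3 ]
  [ 0  -20  -3   10 ]
  [ 0    5   1   -2 ]
R2 -> -1/20·R2
  [ 1  0     0   5/3 ]
  [ 0  1  3/20  -1/2 ]
  [ 0  5     1    -2 ]
R3 -> R3 − 5·R2
  [ 1  0     0   5/3 ]
  [ 0  1  3/20  -1/2 ]
  [ 0  0   1/4   1/2 ]
R3 -> 4·R3
  [ 1  0     0   5/3 ]
  [ 0  1  3/20  -1/2 ]
  [ 0  0     1     2 ]
R2 -> R2 − 3/20·R3
  [ 1  0  0   5/3 ]
  [ 0  1  0  -4/5 ]
  [ 0  0  1     2 ]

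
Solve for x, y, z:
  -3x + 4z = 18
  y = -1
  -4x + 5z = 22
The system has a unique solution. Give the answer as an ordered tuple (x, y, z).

(2, -1, 6)

Form the augmented matrix and row-reduce:
  [ -3  0  4  |  18 ]
  [  0  1  0  |  -1 ]
  [ -4  0  5  |  22 ]
R1 ← -1/3·R1
R3 ← R3 + 4·R1
R3 ← -3·R3
R1 ← R1 + 4/3·R3
Reading off the last column: x = 2, y = -1, z = 6.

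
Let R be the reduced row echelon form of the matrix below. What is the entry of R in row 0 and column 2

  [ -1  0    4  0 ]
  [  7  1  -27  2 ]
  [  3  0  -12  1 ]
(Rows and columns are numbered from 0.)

-4

Multiply r1 by -1.
  [ 1  0   -4  0 ]
  [ 7  1  -27  2 ]
  [ 3  0  -12  1 ]
Subtract 7 times r1 from r2.
  [ 1  0   -4  0 ]
  [ 0  1    1  2 ]
  [ 3  0  -12  1 ]
Subtract 3 times r1 from r3.
  [ 1  0  -4  0 ]
  [ 0  1   1  2 ]
  [ 0  0   0  1 ]
Subtract 2 times r3 from r2.
  [ 1  0  -4  0 ]
  [ 0  1   1  0 ]
  [ 0  0   0  1 ]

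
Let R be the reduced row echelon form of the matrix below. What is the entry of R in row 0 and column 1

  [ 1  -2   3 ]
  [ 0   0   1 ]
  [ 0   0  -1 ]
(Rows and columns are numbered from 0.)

-2

R3 ← R3 + R2
  [ 1  -2  3 ]
  [ 0   0  1 ]
  [ 0   0  0 ]
R1 ← R1 − 3·R2
  [ 1  -2  0 ]
  [ 0   0  1 ]
  [ 0   0  0 ]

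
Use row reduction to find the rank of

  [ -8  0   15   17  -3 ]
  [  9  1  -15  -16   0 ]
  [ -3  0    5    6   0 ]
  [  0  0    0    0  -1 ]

R1 ← -1/8·R1
  [  1  0  -15/8  -17/8  3/8 ]
  [  9  1    -15    -16    0 ]
  [ -3  0      5      6    0 ]
  [  0  0      0      0   -1 ]
R2 ← R2 − 9·R1
  [  1  0  -15/8  -17/8    3/8 ]
  [  0  1   15/8   25/8  -27/8 ]
  [ -3  0      5      6      0 ]
  [  0  0      0      0     -1 ]
R3 ← R3 + 3·R1
  [ 1  0  -15/8  -17/8    3/8 ]
  [ 0  1   15/8   25/8  -27/8 ]
  [ 0  0   -5/8   -3/8    9/8 ]
  [ 0  0      0      0     -1 ]
R3 ← -8/5·R3
  [ 1  0  -15/8  -17/8    3/8 ]
  [ 0  1   15/8   25/8  -27/8 ]
  [ 0  0      1    3/5   -9/5 ]
  [ 0  0      0      0     -1 ]
R4 ← -1·R4
  [ 1  0  -15/8  -17/8    3/8 ]
  [ 0  1   15/8   25/8  -27/8 ]
  [ 0  0      1    3/5   -9/5 ]
  [ 0  0      0      0      1 ]
R3 ← R3 + 9/5·R4
  [ 1  0  -15/8  -17/8    3/8 ]
  [ 0  1   15/8   25/8  -27/8 ]
  [ 0  0      1    3/5      0 ]
  [ 0  0      0      0      1 ]
R2 ← R2 + 27/8·R4
  [ 1  0  -15/8  -17/8  3/8 ]
  [ 0  1   15/8   25/8    0 ]
  [ 0  0      1    3/5    0 ]
  [ 0  0      0      0    1 ]
R1 ← R1 − 3/8·R4
  [ 1  0  -15/8  -17/8  0 ]
  [ 0  1   15/8   25/8  0 ]
  [ 0  0      1    3/5  0 ]
  [ 0  0      0      0  1 ]
R2 ← R2 − 15/8·R3
  [ 1  0  -15/8  -17/8  0 ]
  [ 0  1      0      2  0 ]
  [ 0  0      1    3/5  0 ]
  [ 0  0      0      0  1 ]
R1 ← R1 + 15/8·R3
  [ 1  0  0   -1  0 ]
  [ 0  1  0    2  0 ]
  [ 0  0  1  3/5  0 ]
  [ 0  0  0    0  1 ]
The reduced form has 4 nonzero rows.

rank = 4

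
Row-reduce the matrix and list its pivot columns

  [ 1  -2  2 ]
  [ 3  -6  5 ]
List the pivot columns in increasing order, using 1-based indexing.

Subtract 3 times R1 from R2.
Multiply R2 by -1.
Subtract 2 times R2 from R1.
Pivot columns are the columns containing a leading 1.

1, 3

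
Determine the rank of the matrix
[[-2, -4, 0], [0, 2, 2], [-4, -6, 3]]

rank = 3

ρ1 → -1/2·ρ1
  [  1   2  0 ]
  [  0   2  2 ]
  [ -4  -6  3 ]
ρ3 → ρ3 + 4·ρ1
  [ 1  2  0 ]
  [ 0  2  2 ]
  [ 0  2  3 ]
ρ2 → 1/2·ρ2
  [ 1  2  0 ]
  [ 0  1  1 ]
  [ 0  2  3 ]
ρ3 → ρ3 − 2·ρ2
  [ 1  2  0 ]
  [ 0  1  1 ]
  [ 0  0  1 ]
ρ2 → ρ2 − ρ3
  [ 1  2  0 ]
  [ 0  1  0 ]
  [ 0  0  1 ]
ρ1 → ρ1 − 2·ρ2
  [ 1  0  0 ]
  [ 0  1  0 ]
  [ 0  0  1 ]
The reduced form has 3 nonzero rows.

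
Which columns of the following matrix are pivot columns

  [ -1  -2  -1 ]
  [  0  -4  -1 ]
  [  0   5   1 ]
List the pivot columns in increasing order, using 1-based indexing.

Multiply R1 by -1.
  [ 1   2   1 ]
  [ 0  -4  -1 ]
  [ 0   5   1 ]
Multiply R2 by -1/4.
  [ 1  2    1 ]
  [ 0  1  1/4 ]
  [ 0  5    1 ]
Subtract 5 times R2 from R3.
  [ 1  2     1 ]
  [ 0  1   1/4 ]
  [ 0  0  -1/4 ]
Multiply R3 by -4.
  [ 1  2    1 ]
  [ 0  1  1/4 ]
  [ 0  0    1 ]
Subtract 1/4 times R3 from R2.
  [ 1  2  1 ]
  [ 0  1  0 ]
  [ 0  0  1 ]
Subtract R3 from R1.
  [ 1  2  0 ]
  [ 0  1  0 ]
  [ 0  0  1 ]
Subtract 2 times R2 from R1.
  [ 1  0  0 ]
  [ 0  1  0 ]
  [ 0  0  1 ]
Pivot columns are the columns containing a leading 1.

1, 2, 3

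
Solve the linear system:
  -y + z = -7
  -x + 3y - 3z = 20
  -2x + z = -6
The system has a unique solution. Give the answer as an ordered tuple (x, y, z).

Form the augmented matrix and row-reduce:
  [  0  -1   1  |  -7 ]
  [ -1   3  -3  |  20 ]
  [ -2   0   1  |  -6 ]
R1 <-> R2
R1 -> -1·R1
R3 -> R3 + 2·R1
R2 -> -1·R2
R3 -> R3 + 6·R2
R2 -> R2 + R3
R1 -> R1 − 3·R3
R1 -> R1 + 3·R2
Reading off the last column: x = 1, y = 3, z = -4.

(1, 3, -4)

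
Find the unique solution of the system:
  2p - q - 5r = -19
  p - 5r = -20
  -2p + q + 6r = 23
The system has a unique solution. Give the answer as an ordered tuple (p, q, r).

(0, -1, 4)

Form the augmented matrix and row-reduce:
  [  2  -1  -5  |  -19 ]
  [  1   0  -5  |  -20 ]
  [ -2   1   6  |   23 ]
r1 → 1/2·r1
  [  1  -1/2  -5/2  |  -19/2 ]
  [  1     0    -5  |    -20 ]
  [ -2     1     6  |     23 ]
r2 → r2 − r1
  [  1  -1/2  -5/2  |  -19/2 ]
  [  0   1/2  -5/2  |  -21/2 ]
  [ -2     1     6  |     23 ]
r3 → r3 + 2·r1
  [ 1  -1/2  -5/2  |  -19/2 ]
  [ 0   1/2  -5/2  |  -21/2 ]
  [ 0     0     1  |      4 ]
r2 → 2·r2
  [ 1  -1/2  -5/2  |  -19/2 ]
  [ 0     1    -5  |    -21 ]
  [ 0     0     1  |      4 ]
r2 → r2 + 5·r3
  [ 1  -1/2  -5/2  |  -19/2 ]
  [ 0     1     0  |     -1 ]
  [ 0     0     1  |      4 ]
r1 → r1 + 5/2·r3
  [ 1  -1/2  0  |  1/2 ]
  [ 0     1  0  |   -1 ]
  [ 0     0  1  |    4 ]
r1 → r1 + 1/2·r2
  [ 1  0  0  |   0 ]
  [ 0  1  0  |  -1 ]
  [ 0  0  1  |   4 ]
Reading off the last column: p = 0, q = -1, r = 4.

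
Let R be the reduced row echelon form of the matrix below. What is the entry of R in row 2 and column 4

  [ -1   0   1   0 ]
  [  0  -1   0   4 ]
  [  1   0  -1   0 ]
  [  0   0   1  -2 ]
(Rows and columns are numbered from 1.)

ρ1 → -1·ρ1
  [ 1   0  -1   0 ]
  [ 0  -1   0   4 ]
  [ 1   0  -1   0 ]
  [ 0   0   1  -2 ]
ρ3 → ρ3 − ρ1
  [ 1   0  -1   0 ]
  [ 0  -1   0   4 ]
  [ 0   0   0   0 ]
  [ 0   0   1  -2 ]
ρ2 → -1·ρ2
  [ 1  0  -1   0 ]
  [ 0  1   0  -4 ]
  [ 0  0   0   0 ]
  [ 0  0   1  -2 ]
ρ3 ↔ ρ4
  [ 1  0  -1   0 ]
  [ 0  1   0  -4 ]
  [ 0  0   1  -2 ]
  [ 0  0   0   0 ]
ρ1 → ρ1 + ρ3
  [ 1  0  0  -2 ]
  [ 0  1  0  -4 ]
  [ 0  0  1  -2 ]
  [ 0  0  0   0 ]

-4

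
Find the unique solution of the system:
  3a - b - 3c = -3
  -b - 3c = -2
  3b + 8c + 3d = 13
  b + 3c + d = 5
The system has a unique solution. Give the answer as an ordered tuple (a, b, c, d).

(-1/3, -4, 2, 3)

Form the augmented matrix and row-reduce:
  [ 3  -1  -3  0  |  -3 ]
  [ 0  -1  -3  0  |  -2 ]
  [ 0   3   8  3  |  13 ]
  [ 0   1   3  1  |   5 ]
ρ1 -> 1/3·ρ1
  [ 1  -1/3  -1  0  |  -1 ]
  [ 0    -1  -3  0  |  -2 ]
  [ 0     3   8  3  |  13 ]
  [ 0     1   3  1  |   5 ]
ρ2 -> -1·ρ2
  [ 1  -1/3  -1  0  |  -1 ]
  [ 0     1   3  0  |   2 ]
  [ 0     3   8  3  |  13 ]
  [ 0     1   3  1  |   5 ]
ρ3 -> ρ3 − 3·ρ2
  [ 1  -1/3  -1  0  |  -1 ]
  [ 0     1   3  0  |   2 ]
  [ 0     0  -1  3  |   7 ]
  [ 0     1   3  1  |   5 ]
ρ4 -> ρ4 − ρ2
  [ 1  -1/3  -1  0  |  -1 ]
  [ 0     1   3  0  |   2 ]
  [ 0     0  -1  3  |   7 ]
  [ 0     0   0  1  |   3 ]
ρ3 -> -1·ρ3
  [ 1  -1/3  -1   0  |  -1 ]
  [ 0     1   3   0  |   2 ]
  [ 0     0   1  -3  |  -7 ]
  [ 0     0   0   1  |   3 ]
ρ3 -> ρ3 + 3·ρ4
  [ 1  -1/3  -1  0  |  -1 ]
  [ 0     1   3  0  |   2 ]
  [ 0     0   1  0  |   2 ]
  [ 0     0   0  1  |   3 ]
ρ2 -> ρ2 − 3·ρ3
  [ 1  -1/3  -1  0  |  -1 ]
  [ 0     1   0  0  |  -4 ]
  [ 0     0   1  0  |   2 ]
  [ 0     0   0  1  |   3 ]
ρ1 -> ρ1 + ρ3
  [ 1  -1/3  0  0  |   1 ]
  [ 0     1  0  0  |  -4 ]
  [ 0     0  1  0  |   2 ]
  [ 0     0  0  1  |   3 ]
ρ1 -> ρ1 + 1/3·ρ2
  [ 1  0  0  0  |  -1/3 ]
  [ 0  1  0  0  |    -4 ]
  [ 0  0  1  0  |     2 ]
  [ 0  0  0  1  |     3 ]
Reading off the last column: a = -1/3, b = -4, c = 2, d = 3.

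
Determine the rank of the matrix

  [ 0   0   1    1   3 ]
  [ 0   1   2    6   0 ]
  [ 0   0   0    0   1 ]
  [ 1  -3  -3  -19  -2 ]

rank = 4

ρ1 <=> ρ4
  [ 1  -3  -3  -19  -2 ]
  [ 0   1   2    6   0 ]
  [ 0   0   0    0   1 ]
  [ 0   0   1    1   3 ]
ρ3 <=> ρ4
  [ 1  -3  -3  -19  -2 ]
  [ 0   1   2    6   0 ]
  [ 0   0   1    1   3 ]
  [ 0   0   0    0   1 ]
ρ3 → ρ3 − 3·ρ4
  [ 1  -3  -3  -19  -2 ]
  [ 0   1   2    6   0 ]
  [ 0   0   1    1   0 ]
  [ 0   0   0    0   1 ]
ρ1 → ρ1 + 2·ρ4
  [ 1  -3  -3  -19  0 ]
  [ 0   1   2    6  0 ]
  [ 0   0   1    1  0 ]
  [ 0   0   0    0  1 ]
ρ2 → ρ2 − 2·ρ3
  [ 1  -3  -3  -19  0 ]
  [ 0   1   0    4  0 ]
  [ 0   0   1    1  0 ]
  [ 0   0   0    0  1 ]
ρ1 → ρ1 + 3·ρ3
  [ 1  -3  0  -16  0 ]
  [ 0   1  0    4  0 ]
  [ 0   0  1    1  0 ]
  [ 0   0  0    0  1 ]
ρ1 → ρ1 + 3·ρ2
  [ 1  0  0  -4  0 ]
  [ 0  1  0   4  0 ]
  [ 0  0  1   1  0 ]
  [ 0  0  0   0  1 ]
The reduced form has 4 nonzero rows.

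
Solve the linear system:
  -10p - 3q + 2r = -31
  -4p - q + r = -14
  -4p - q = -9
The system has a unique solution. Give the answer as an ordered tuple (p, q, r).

(3, -3, -5)

Form the augmented matrix and row-reduce:
  [ -10  -3  2  |  -31 ]
  [  -4  -1  1  |  -14 ]
  [  -4  -1  0  |   -9 ]
r1 -> -1/10·r1
  [  1  3/10  -1/5  |  31/10 ]
  [ -4    -1     1  |    -14 ]
  [ -4    -1     0  |     -9 ]
r2 -> r2 + 4·r1
  [  1  3/10  -1/5  |  31/10 ]
  [  0   1/5   1/5  |   -8/5 ]
  [ -4    -1     0  |     -9 ]
r3 -> r3 + 4·r1
  [ 1  3/10  -1/5  |  31/10 ]
  [ 0   1/5   1/5  |   -8/5 ]
  [ 0   1/5  -4/5  |   17/5 ]
r2 -> 5·r2
  [ 1  3/10  -1/5  |  31/10 ]
  [ 0     1     1  |     -8 ]
  [ 0   1/5  -4/5  |   17/5 ]
r3 -> r3 − 1/5·r2
  [ 1  3/10  -1/5  |  31/10 ]
  [ 0     1     1  |     -8 ]
  [ 0     0    -1  |      5 ]
r3 -> -1·r3
  [ 1  3/10  -1/5  |  31/10 ]
  [ 0     1     1  |     -8 ]
  [ 0     0     1  |     -5 ]
r2 -> r2 − r3
  [ 1  3/10  -1/5  |  31/10 ]
  [ 0     1     0  |     -3 ]
  [ 0     0     1  |     -5 ]
r1 -> r1 + 1/5·r3
  [ 1  3/10  0  |  21/10 ]
  [ 0     1  0  |     -3 ]
  [ 0     0  1  |     -5 ]
r1 -> r1 − 3/10·r2
  [ 1  0  0  |   3 ]
  [ 0  1  0  |  -3 ]
  [ 0  0  1  |  -5 ]
Reading off the last column: p = 3, q = -3, r = -5.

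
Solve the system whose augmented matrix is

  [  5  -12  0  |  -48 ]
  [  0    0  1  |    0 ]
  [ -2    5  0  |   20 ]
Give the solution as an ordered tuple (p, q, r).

(0, 4, 0)

Multiply R1 by 1/5.
  [  1  -12/5  0  |  -48/5 ]
  [  0      0  1  |      0 ]
  [ -2      5  0  |     20 ]
Add 2 times R1 to R3.
  [ 1  -12/5  0  |  -48/5 ]
  [ 0      0  1  |      0 ]
  [ 0    1/5  0  |    4/5 ]
Swap R2 and R3.
  [ 1  -12/5  0  |  -48/5 ]
  [ 0    1/5  0  |    4/5 ]
  [ 0      0  1  |      0 ]
Multiply R2 by 5.
  [ 1  -12/5  0  |  -48/5 ]
  [ 0      1  0  |      4 ]
  [ 0      0  1  |      0 ]
Add 12/5 times R2 to R1.
  [ 1  0  0  |  0 ]
  [ 0  1  0  |  4 ]
  [ 0  0  1  |  0 ]
Reading off the last column: p = 0, q = 4, r = 0.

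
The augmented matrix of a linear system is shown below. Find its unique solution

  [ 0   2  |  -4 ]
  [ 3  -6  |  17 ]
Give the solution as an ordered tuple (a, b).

(5/3, -2)

ρ1 ↔ ρ2
  [ 3  -6  |  17 ]
  [ 0   2  |  -4 ]
ρ1 -> 1/3·ρ1
  [ 1  -2  |  17/3 ]
  [ 0   2  |    -4 ]
ρ2 -> 1/2·ρ2
  [ 1  -2  |  17/3 ]
  [ 0   1  |    -2 ]
ρ1 -> ρ1 + 2·ρ2
  [ 1  0  |  5/3 ]
  [ 0  1  |   -2 ]
Reading off the last column: a = 5/3, b = -2.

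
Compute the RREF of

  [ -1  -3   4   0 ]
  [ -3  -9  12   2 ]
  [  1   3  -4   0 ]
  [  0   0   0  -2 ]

R1 ← -1·R1
  [  1   3  -4   0 ]
  [ -3  -9  12   2 ]
  [  1   3  -4   0 ]
  [  0   0   0  -2 ]
R2 ← R2 + 3·R1
  [ 1  3  -4   0 ]
  [ 0  0   0   2 ]
  [ 1  3  -4   0 ]
  [ 0  0   0  -2 ]
R3 ← R3 − R1
  [ 1  3  -4   0 ]
  [ 0  0   0   2 ]
  [ 0  0   0   0 ]
  [ 0  0   0  -2 ]
R2 ← 1/2·R2
  [ 1  3  -4   0 ]
  [ 0  0   0   1 ]
  [ 0  0   0   0 ]
  [ 0  0   0  -2 ]
R4 ← R4 + 2·R2
  [ 1  3  -4  0 ]
  [ 0  0   0  1 ]
  [ 0  0   0  0 ]
  [ 0  0   0  0 ]

[[1, 3, -4, 0], [0, 0, 0, 1], [0, 0, 0, 0], [0, 0, 0, 0]]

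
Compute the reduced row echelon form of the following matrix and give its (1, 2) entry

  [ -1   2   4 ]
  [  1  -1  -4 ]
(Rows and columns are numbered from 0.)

0

R1 ← -1·R1
  [ 1  -2  -4 ]
  [ 1  -1  -4 ]
R2 ← R2 − R1
  [ 1  -2  -4 ]
  [ 0   1   0 ]
R1 ← R1 + 2·R2
  [ 1  0  -4 ]
  [ 0  1   0 ]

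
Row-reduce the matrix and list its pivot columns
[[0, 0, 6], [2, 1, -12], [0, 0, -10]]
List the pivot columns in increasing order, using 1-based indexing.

1, 3

R1 <=> R2
  [ 2  1  -12 ]
  [ 0  0    6 ]
  [ 0  0  -10 ]
R1 -> 1/2·R1
  [ 1  1/2   -6 ]
  [ 0    0    6 ]
  [ 0    0  -10 ]
R2 -> 1/6·R2
  [ 1  1/2   -6 ]
  [ 0    0    1 ]
  [ 0    0  -10 ]
R3 -> R3 + 10·R2
  [ 1  1/2  -6 ]
  [ 0    0   1 ]
  [ 0    0   0 ]
R1 -> R1 + 6·R2
  [ 1  1/2  0 ]
  [ 0    0  1 ]
  [ 0    0  0 ]
Pivot columns are the columns containing a leading 1.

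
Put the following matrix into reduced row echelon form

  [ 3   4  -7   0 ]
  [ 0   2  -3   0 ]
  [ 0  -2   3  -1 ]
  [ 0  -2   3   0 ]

[[1, 0, -1/3, 0], [0, 1, -3/2, 0], [0, 0, 0, 1], [0, 0, 0, 0]]

ρ1 -> 1/3·ρ1
  [ 1  4/3  -7/3   0 ]
  [ 0    2    -3   0 ]
  [ 0   -2     3  -1 ]
  [ 0   -2     3   0 ]
ρ2 -> 1/2·ρ2
  [ 1  4/3  -7/3   0 ]
  [ 0    1  -3/2   0 ]
  [ 0   -2     3  -1 ]
  [ 0   -2     3   0 ]
ρ3 -> ρ3 + 2·ρ2
  [ 1  4/3  -7/3   0 ]
  [ 0    1  -3/2   0 ]
  [ 0    0     0  -1 ]
  [ 0   -2     3   0 ]
ρ4 -> ρ4 + 2·ρ2
  [ 1  4/3  -7/3   0 ]
  [ 0    1  -3/2   0 ]
  [ 0    0     0  -1 ]
  [ 0    0     0   0 ]
ρ3 -> -1·ρ3
  [ 1  4/3  -7/3  0 ]
  [ 0    1  -3/2  0 ]
  [ 0    0     0  1 ]
  [ 0    0     0  0 ]
ρ1 -> ρ1 − 4/3·ρ2
  [ 1  0  -1/3  0 ]
  [ 0  1  -3/2  0 ]
  [ 0  0     0  1 ]
  [ 0  0     0  0 ]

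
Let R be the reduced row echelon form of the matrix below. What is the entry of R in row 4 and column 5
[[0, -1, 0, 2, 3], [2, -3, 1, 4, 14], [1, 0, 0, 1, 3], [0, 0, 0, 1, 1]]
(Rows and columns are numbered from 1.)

Swap R1 and R2.
  [ 2  -3  1  4  14 ]
  [ 0  -1  0  2   3 ]
  [ 1   0  0  1   3 ]
  [ 0   0  0  1   1 ]
Multiply R1 by 1/2.
  [ 1  -3/2  1/2  2  7 ]
  [ 0    -1    0  2  3 ]
  [ 1     0    0  1  3 ]
  [ 0     0    0  1  1 ]
Subtract R1 from R3.
  [ 1  -3/2   1/2   2   7 ]
  [ 0    -1     0   2   3 ]
  [ 0   3/2  -1/2  -1  -4 ]
  [ 0     0     0   1   1 ]
Multiply R2 by -1.
  [ 1  -3/2   1/2   2   7 ]
  [ 0     1     0  -2  -3 ]
  [ 0   3/2  -1/2  -1  -4 ]
  [ 0     0     0   1   1 ]
Subtract 3/2 times R2 from R3.
  [ 1  -3/2   1/2   2    7 ]
  [ 0     1     0  -2   -3 ]
  [ 0     0  -1/2   2  1/2 ]
  [ 0     0     0   1    1 ]
Multiply R3 by -2.
  [ 1  -3/2  1/2   2   7 ]
  [ 0     1    0  -2  -3 ]
  [ 0     0    1  -4  -1 ]
  [ 0     0    0   1   1 ]
Add 4 times R4 to R3.
  [ 1  -3/2  1/2   2   7 ]
  [ 0     1    0  -2  -3 ]
  [ 0     0    1   0   3 ]
  [ 0     0    0   1   1 ]
Add 2 times R4 to R2.
  [ 1  -3/2  1/2  2   7 ]
  [ 0     1    0  0  -1 ]
  [ 0     0    1  0   3 ]
  [ 0     0    0  1   1 ]
Subtract 2 times R4 from R1.
  [ 1  -3/2  1/2  0   5 ]
  [ 0     1    0  0  -1 ]
  [ 0     0    1  0   3 ]
  [ 0     0    0  1   1 ]
Subtract 1/2 times R3 from R1.
  [ 1  -3/2  0  0  7/2 ]
  [ 0     1  0  0   -1 ]
  [ 0     0  1  0    3 ]
  [ 0     0  0  1    1 ]
Add 3/2 times R2 to R1.
  [ 1  0  0  0   2 ]
  [ 0  1  0  0  -1 ]
  [ 0  0  1  0   3 ]
  [ 0  0  0  1   1 ]

1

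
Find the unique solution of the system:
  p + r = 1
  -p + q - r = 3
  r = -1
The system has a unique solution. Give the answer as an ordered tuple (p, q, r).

(2, 4, -1)

Form the augmented matrix and row-reduce:
  [  1  0   1  |   1 ]
  [ -1  1  -1  |   3 ]
  [  0  0   1  |  -1 ]
R2 ← R2 + R1
R1 ← R1 − R3
Reading off the last column: p = 2, q = 4, r = -1.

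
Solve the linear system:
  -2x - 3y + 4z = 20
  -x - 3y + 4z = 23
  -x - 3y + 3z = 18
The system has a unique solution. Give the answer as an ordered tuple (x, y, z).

(3, -2, 5)

Form the augmented matrix and row-reduce:
  [ -2  -3  4  |  20 ]
  [ -1  -3  4  |  23 ]
  [ -1  -3  3  |  18 ]
ρ1 := -1/2·ρ1
ρ2 := ρ2 + ρ1
ρ3 := ρ3 + ρ1
ρ2 := -2/3·ρ2
ρ3 := ρ3 + 3/2·ρ2
ρ3 := -1·ρ3
ρ2 := ρ2 + 4/3·ρ3
ρ1 := ρ1 + 2·ρ3
ρ1 := ρ1 − 3/2·ρ2
Reading off the last column: x = 3, y = -2, z = 5.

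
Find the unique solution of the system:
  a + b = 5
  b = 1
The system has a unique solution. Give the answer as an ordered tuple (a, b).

Form the augmented matrix and row-reduce:
  [ 1  1  |  5 ]
  [ 0  1  |  1 ]
ρ1 := ρ1 − ρ2
  [ 1  0  |  4 ]
  [ 0  1  |  1 ]
Reading off the last column: a = 4, b = 1.

(4, 1)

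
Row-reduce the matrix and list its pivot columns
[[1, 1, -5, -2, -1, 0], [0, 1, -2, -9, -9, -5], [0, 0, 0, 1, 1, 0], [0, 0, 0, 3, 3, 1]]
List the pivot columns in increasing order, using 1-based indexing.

1, 2, 4, 6

R4 := R4 − 3·R3
  [ 1  1  -5  -2  -1   0 ]
  [ 0  1  -2  -9  -9  -5 ]
  [ 0  0   0   1   1   0 ]
  [ 0  0   0   0   0   1 ]
R2 := R2 + 5·R4
  [ 1  1  -5  -2  -1  0 ]
  [ 0  1  -2  -9  -9  0 ]
  [ 0  0   0   1   1  0 ]
  [ 0  0   0   0   0  1 ]
R2 := R2 + 9·R3
  [ 1  1  -5  -2  -1  0 ]
  [ 0  1  -2   0   0  0 ]
  [ 0  0   0   1   1  0 ]
  [ 0  0   0   0   0  1 ]
R1 := R1 + 2·R3
  [ 1  1  -5  0  1  0 ]
  [ 0  1  -2  0  0  0 ]
  [ 0  0   0  1  1  0 ]
  [ 0  0   0  0  0  1 ]
R1 := R1 − R2
  [ 1  0  -3  0  1  0 ]
  [ 0  1  -2  0  0  0 ]
  [ 0  0   0  1  1  0 ]
  [ 0  0   0  0  0  1 ]
Pivot columns are the columns containing a leading 1.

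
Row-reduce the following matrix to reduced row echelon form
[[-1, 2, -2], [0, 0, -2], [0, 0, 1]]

R1 := -1·R1
R2 := -1/2·R2
R3 := R3 − R2
R1 := R1 − 2·R2

[[1, -2, 0], [0, 0, 1], [0, 0, 0]]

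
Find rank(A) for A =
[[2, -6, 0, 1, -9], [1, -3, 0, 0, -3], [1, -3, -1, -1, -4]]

rank = 3

Multiply r1 by 1/2.
  [ 1  -3   0  1/2  -9/2 ]
  [ 1  -3   0    0    -3 ]
  [ 1  -3  -1   -1    -4 ]
Subtract r1 from r2.
  [ 1  -3   0   1/2  -9/2 ]
  [ 0   0   0  -1/2   3/2 ]
  [ 1  -3  -1    -1    -4 ]
Subtract r1 from r3.
  [ 1  -3   0   1/2  -9/2 ]
  [ 0   0   0  -1/2   3/2 ]
  [ 0   0  -1  -3/2   1/2 ]
Swap r2 and r3.
  [ 1  -3   0   1/2  -9/2 ]
  [ 0   0  -1  -3/2   1/2 ]
  [ 0   0   0  -1/2   3/2 ]
Multiply r2 by -1.
  [ 1  -3  0   1/2  -9/2 ]
  [ 0   0  1   3/2  -1/2 ]
  [ 0   0  0  -1/2   3/2 ]
Multiply r3 by -2.
  [ 1  -3  0  1/2  -9/2 ]
  [ 0   0  1  3/2  -1/2 ]
  [ 0   0  0    1    -3 ]
Subtract 3/2 times r3 from r2.
  [ 1  -3  0  1/2  -9/2 ]
  [ 0   0  1    0     4 ]
  [ 0   0  0    1    -3 ]
Subtract 1/2 times r3 from r1.
  [ 1  -3  0  0  -3 ]
  [ 0   0  1  0   4 ]
  [ 0   0  0  1  -3 ]
The reduced form has 3 nonzero rows.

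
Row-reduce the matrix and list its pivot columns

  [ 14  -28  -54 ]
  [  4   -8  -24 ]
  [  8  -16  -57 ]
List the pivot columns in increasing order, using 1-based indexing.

1, 3

R1 -> 1/14·R1
  [ 1   -2  -27/7 ]
  [ 4   -8    -24 ]
  [ 8  -16    -57 ]
R2 -> R2 − 4·R1
  [ 1   -2  -27/7 ]
  [ 0    0  -60/7 ]
  [ 8  -16    -57 ]
R3 -> R3 − 8·R1
  [ 1  -2   -27/7 ]
  [ 0   0   -60/7 ]
  [ 0   0  -183/7 ]
R2 -> -7/60·R2
  [ 1  -2   -27/7 ]
  [ 0   0       1 ]
  [ 0   0  -183/7 ]
R3 -> R3 + 183/7·R2
  [ 1  -2  -27/7 ]
  [ 0   0      1 ]
  [ 0   0      0 ]
R1 -> R1 + 27/7·R2
  [ 1  -2  0 ]
  [ 0   0  1 ]
  [ 0   0  0 ]
Pivot columns are the columns containing a leading 1.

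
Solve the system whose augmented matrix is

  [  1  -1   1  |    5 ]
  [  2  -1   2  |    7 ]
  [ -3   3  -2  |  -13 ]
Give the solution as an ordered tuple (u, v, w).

(0, -3, 2)

Subtract 2 times r1 from r2.
  [  1  -1   1  |    5 ]
  [  0   1   0  |   -3 ]
  [ -3   3  -2  |  -13 ]
Add 3 times r1 to r3.
  [ 1  -1  1  |   5 ]
  [ 0   1  0  |  -3 ]
  [ 0   0  1  |   2 ]
Subtract r3 from r1.
  [ 1  -1  0  |   3 ]
  [ 0   1  0  |  -3 ]
  [ 0   0  1  |   2 ]
Add r2 to r1.
  [ 1  0  0  |   0 ]
  [ 0  1  0  |  -3 ]
  [ 0  0  1  |   2 ]
Reading off the last column: u = 0, v = -3, w = 2.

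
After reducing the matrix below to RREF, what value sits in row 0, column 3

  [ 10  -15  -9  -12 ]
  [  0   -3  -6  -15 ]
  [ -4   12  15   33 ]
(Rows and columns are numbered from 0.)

ρ1 -> 1/10·ρ1
  [  1  -3/2  -9/10  -6/5 ]
  [  0    -3     -6   -15 ]
  [ -4    12     15    33 ]
ρ3 -> ρ3 + 4·ρ1
  [ 1  -3/2  -9/10   -6/5 ]
  [ 0    -3     -6    -15 ]
  [ 0     6   57/5  141/5 ]
ρ2 -> -1/3·ρ2
  [ 1  -3/2  -9/10   -6/5 ]
  [ 0     1      2      5 ]
  [ 0     6   57/5  141/5 ]
ρ3 -> ρ3 − 6·ρ2
  [ 1  -3/2  -9/10  -6/5 ]
  [ 0     1      2     5 ]
  [ 0     0   -3/5  -9/5 ]
ρ3 -> -5/3·ρ3
  [ 1  -3/2  -9/10  -6/5 ]
  [ 0     1      2     5 ]
  [ 0     0      1     3 ]
ρ2 -> ρ2 − 2·ρ3
  [ 1  -3/2  -9/10  -6/5 ]
  [ 0     1      0    -1 ]
  [ 0     0      1     3 ]
ρ1 -> ρ1 + 9/10·ρ3
  [ 1  -3/2  0  3/2 ]
  [ 0     1  0   -1 ]
  [ 0     0  1    3 ]
ρ1 -> ρ1 + 3/2·ρ2
  [ 1  0  0   0 ]
  [ 0  1  0  -1 ]
  [ 0  0  1   3 ]

0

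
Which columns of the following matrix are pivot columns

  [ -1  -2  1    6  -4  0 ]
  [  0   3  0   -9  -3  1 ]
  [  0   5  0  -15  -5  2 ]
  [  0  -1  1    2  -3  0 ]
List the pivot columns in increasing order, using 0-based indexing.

ρ1 → -1·ρ1
  [ 1   2  -1   -6   4  0 ]
  [ 0   3   0   -9  -3  1 ]
  [ 0   5   0  -15  -5  2 ]
  [ 0  -1   1    2  -3  0 ]
ρ2 → 1/3·ρ2
  [ 1   2  -1   -6   4    0 ]
  [ 0   1   0   -3  -1  1/3 ]
  [ 0   5   0  -15  -5    2 ]
  [ 0  -1   1    2  -3    0 ]
ρ3 → ρ3 − 5·ρ2
  [ 1   2  -1  -6   4    0 ]
  [ 0   1   0  -3  -1  1/3 ]
  [ 0   0   0   0   0  1/3 ]
  [ 0  -1   1   2  -3    0 ]
ρ4 → ρ4 + ρ2
  [ 1  2  -1  -6   4    0 ]
  [ 0  1   0  -3  -1  1/3 ]
  [ 0  0   0   0   0  1/3 ]
  [ 0  0   1  -1  -4  1/3 ]
ρ3 <-> ρ4
  [ 1  2  -1  -6   4    0 ]
  [ 0  1   0  -3  -1  1/3 ]
  [ 0  0   1  -1  -4  1/3 ]
  [ 0  0   0   0   0  1/3 ]
ρ4 → 3·ρ4
  [ 1  2  -1  -6   4    0 ]
  [ 0  1   0  -3  -1  1/3 ]
  [ 0  0   1  -1  -4  1/3 ]
  [ 0  0   0   0   0    1 ]
ρ3 → ρ3 − 1/3·ρ4
  [ 1  2  -1  -6   4    0 ]
  [ 0  1   0  -3  -1  1/3 ]
  [ 0  0   1  -1  -4    0 ]
  [ 0  0   0   0   0    1 ]
ρ2 → ρ2 − 1/3·ρ4
  [ 1  2  -1  -6   4  0 ]
  [ 0  1   0  -3  -1  0 ]
  [ 0  0   1  -1  -4  0 ]
  [ 0  0   0   0   0  1 ]
ρ1 → ρ1 + ρ3
  [ 1  2  0  -7   0  0 ]
  [ 0  1  0  -3  -1  0 ]
  [ 0  0  1  -1  -4  0 ]
  [ 0  0  0   0   0  1 ]
ρ1 → ρ1 − 2·ρ2
  [ 1  0  0  -1   2  0 ]
  [ 0  1  0  -3  -1  0 ]
  [ 0  0  1  -1  -4  0 ]
  [ 0  0  0   0   0  1 ]
Pivot columns are the columns containing a leading 1.

0, 1, 2, 5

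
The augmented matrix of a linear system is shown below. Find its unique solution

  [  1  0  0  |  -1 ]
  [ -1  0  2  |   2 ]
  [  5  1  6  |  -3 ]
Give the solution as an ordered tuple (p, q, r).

r2 → r2 + r1
r3 → r3 − 5·r1
r2 ↔ r3
r3 → 1/2·r3
r2 → r2 − 6·r3
Reading off the last column: p = -1, q = -1, r = 1/2.

(-1, -1, 1/2)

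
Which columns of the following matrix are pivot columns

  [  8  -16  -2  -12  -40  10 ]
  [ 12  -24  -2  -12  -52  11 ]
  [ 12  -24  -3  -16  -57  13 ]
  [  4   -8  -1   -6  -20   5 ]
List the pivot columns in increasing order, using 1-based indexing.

Multiply R1 by 1/8.
  [  1   -2  -1/4  -3/2   -5  5/4 ]
  [ 12  -24    -2   -12  -52   11 ]
  [ 12  -24    -3   -16  -57   13 ]
  [  4   -8    -1    -6  -20    5 ]
Subtract 12 times R1 from R2.
  [  1   -2  -1/4  -3/2   -5  5/4 ]
  [  0    0     1     6    8   -4 ]
  [ 12  -24    -3   -16  -57   13 ]
  [  4   -8    -1    -6  -20    5 ]
Subtract 12 times R1 from R3.
  [ 1  -2  -1/4  -3/2   -5  5/4 ]
  [ 0   0     1     6    8   -4 ]
  [ 0   0     0     2    3   -2 ]
  [ 4  -8    -1    -6  -20    5 ]
Subtract 4 times R1 from R4.
  [ 1  -2  -1/4  -3/2  -5  5/4 ]
  [ 0   0     1     6   8   -4 ]
  [ 0   0     0     2   3   -2 ]
  [ 0   0     0     0   0    0 ]
Multiply R3 by 1/2.
  [ 1  -2  -1/4  -3/2   -5  5/4 ]
  [ 0   0     1     6    8   -4 ]
  [ 0   0     0     1  3/2   -1 ]
  [ 0   0     0     0    0    0 ]
Subtract 6 times R3 from R2.
  [ 1  -2  -1/4  -3/2   -5  5/4 ]
  [ 0   0     1     0   -1    2 ]
  [ 0   0     0     1  3/2   -1 ]
  [ 0   0     0     0    0    0 ]
Add 3/2 times R3 to R1.
  [ 1  -2  -1/4  0  -11/4  -1/4 ]
  [ 0   0     1  0     -1     2 ]
  [ 0   0     0  1    3/2    -1 ]
  [ 0   0     0  0      0     0 ]
Add 1/4 times R2 to R1.
  [ 1  -2  0  0   -3  1/4 ]
  [ 0   0  1  0   -1    2 ]
  [ 0   0  0  1  3/2   -1 ]
  [ 0   0  0  0    0    0 ]
Pivot columns are the columns containing a leading 1.

1, 3, 4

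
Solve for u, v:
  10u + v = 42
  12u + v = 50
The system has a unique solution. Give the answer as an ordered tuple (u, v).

(4, 2)

Form the augmented matrix and row-reduce:
  [ 10  1  |  42 ]
  [ 12  1  |  50 ]
R1 -> 1/10·R1
R2 -> R2 − 12·R1
R2 -> -5·R2
R1 -> R1 − 1/10·R2
Reading off the last column: u = 4, v = 2.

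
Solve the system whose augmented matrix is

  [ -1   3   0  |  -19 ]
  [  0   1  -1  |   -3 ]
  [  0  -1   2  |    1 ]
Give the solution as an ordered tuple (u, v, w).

(4, -5, -2)

ρ1 ← -1·ρ1
  [ 1  -3   0  |  19 ]
  [ 0   1  -1  |  -3 ]
  [ 0  -1   2  |   1 ]
ρ3 ← ρ3 + ρ2
  [ 1  -3   0  |  19 ]
  [ 0   1  -1  |  -3 ]
  [ 0   0   1  |  -2 ]
ρ2 ← ρ2 + ρ3
  [ 1  -3  0  |  19 ]
  [ 0   1  0  |  -5 ]
  [ 0   0  1  |  -2 ]
ρ1 ← ρ1 + 3·ρ2
  [ 1  0  0  |   4 ]
  [ 0  1  0  |  -5 ]
  [ 0  0  1  |  -2 ]
Reading off the last column: u = 4, v = -5, w = -2.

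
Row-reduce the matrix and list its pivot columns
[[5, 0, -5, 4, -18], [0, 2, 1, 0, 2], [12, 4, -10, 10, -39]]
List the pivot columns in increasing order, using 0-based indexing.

R1 → 1/5·R1
  [  1  0   -1  4/5  -18/5 ]
  [  0  2    1    0      2 ]
  [ 12  4  -10   10    -39 ]
R3 → R3 − 12·R1
  [ 1  0  -1  4/5  -18/5 ]
  [ 0  2   1    0      2 ]
  [ 0  4   2  2/5   21/5 ]
R2 → 1/2·R2
  [ 1  0   -1  4/5  -18/5 ]
  [ 0  1  1/2    0      1 ]
  [ 0  4    2  2/5   21/5 ]
R3 → R3 − 4·R2
  [ 1  0   -1  4/5  -18/5 ]
  [ 0  1  1/2    0      1 ]
  [ 0  0    0  2/5    1/5 ]
R3 → 5/2·R3
  [ 1  0   -1  4/5  -18/5 ]
  [ 0  1  1/2    0      1 ]
  [ 0  0    0    1    1/2 ]
R1 → R1 − 4/5·R3
  [ 1  0   -1  0   -4 ]
  [ 0  1  1/2  0    1 ]
  [ 0  0    0  1  1/2 ]
Pivot columns are the columns containing a leading 1.

0, 1, 3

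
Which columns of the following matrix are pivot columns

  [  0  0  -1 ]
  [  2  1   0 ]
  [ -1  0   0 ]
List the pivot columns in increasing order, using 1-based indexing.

1, 2, 3

R1 <=> R2
  [  2  1   0 ]
  [  0  0  -1 ]
  [ -1  0   0 ]
R1 := 1/2·R1
  [  1  1/2   0 ]
  [  0    0  -1 ]
  [ -1    0   0 ]
R3 := R3 + R1
  [ 1  1/2   0 ]
  [ 0    0  -1 ]
  [ 0  1/2   0 ]
R2 <=> R3
  [ 1  1/2   0 ]
  [ 0  1/2   0 ]
  [ 0    0  -1 ]
R2 := 2·R2
  [ 1  1/2   0 ]
  [ 0    1   0 ]
  [ 0    0  -1 ]
R3 := -1·R3
  [ 1  1/2  0 ]
  [ 0    1  0 ]
  [ 0    0  1 ]
R1 := R1 − 1/2·R2
  [ 1  0  0 ]
  [ 0  1  0 ]
  [ 0  0  1 ]
Pivot columns are the columns containing a leading 1.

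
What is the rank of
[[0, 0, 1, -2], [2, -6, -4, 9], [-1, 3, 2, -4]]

R1 <=> R2
  [  2  -6  -4   9 ]
  [  0   0   1  -2 ]
  [ -1   3   2  -4 ]
R1 → 1/2·R1
  [  1  -3  -2  9/2 ]
  [  0   0   1   -2 ]
  [ -1   3   2   -4 ]
R3 → R3 + R1
  [ 1  -3  -2  9/2 ]
  [ 0   0   1   -2 ]
  [ 0   0   0  1/2 ]
R3 → 2·R3
  [ 1  -3  -2  9/2 ]
  [ 0   0   1   -2 ]
  [ 0   0   0    1 ]
R2 → R2 + 2·R3
  [ 1  -3  -2  9/2 ]
  [ 0   0   1    0 ]
  [ 0   0   0    1 ]
R1 → R1 − 9/2·R3
  [ 1  -3  -2  0 ]
  [ 0   0   1  0 ]
  [ 0   0   0  1 ]
R1 → R1 + 2·R2
  [ 1  -3  0  0 ]
  [ 0   0  1  0 ]
  [ 0   0  0  1 ]
The reduced form has 3 nonzero rows.

rank = 3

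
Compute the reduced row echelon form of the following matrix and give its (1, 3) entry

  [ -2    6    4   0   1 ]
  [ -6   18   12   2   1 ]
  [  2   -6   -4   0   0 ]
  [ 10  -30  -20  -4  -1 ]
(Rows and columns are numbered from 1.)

-2

Multiply R1 by -1/2.
  [  1   -3   -2   0  -1/2 ]
  [ -6   18   12   2     1 ]
  [  2   -6   -4   0     0 ]
  [ 10  -30  -20  -4    -1 ]
Add 6 times R1 to R2.
  [  1   -3   -2   0  -1/2 ]
  [  0    0    0   2    -2 ]
  [  2   -6   -4   0     0 ]
  [ 10  -30  -20  -4    -1 ]
Subtract 2 times R1 from R3.
  [  1   -3   -2   0  -1/2 ]
  [  0    0    0   2    -2 ]
  [  0    0    0   0     1 ]
  [ 10  -30  -20  -4    -1 ]
Subtract 10 times R1 from R4.
  [ 1  -3  -2   0  -1/2 ]
  [ 0   0   0   2    -2 ]
  [ 0   0   0   0     1 ]
  [ 0   0   0  -4     4 ]
Multiply R2 by 1/2.
  [ 1  -3  -2   0  -1/2 ]
  [ 0   0   0   1    -1 ]
  [ 0   0   0   0     1 ]
  [ 0   0   0  -4     4 ]
Add 4 times R2 to R4.
  [ 1  -3  -2  0  -1/2 ]
  [ 0   0   0  1    -1 ]
  [ 0   0   0  0     1 ]
  [ 0   0   0  0     0 ]
Add R3 to R2.
  [ 1  -3  -2  0  -1/2 ]
  [ 0   0   0  1     0 ]
  [ 0   0   0  0     1 ]
  [ 0   0   0  0     0 ]
Add 1/2 times R3 to R1.
  [ 1  -3  -2  0  0 ]
  [ 0   0   0  1  0 ]
  [ 0   0   0  0  1 ]
  [ 0   0   0  0  0 ]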